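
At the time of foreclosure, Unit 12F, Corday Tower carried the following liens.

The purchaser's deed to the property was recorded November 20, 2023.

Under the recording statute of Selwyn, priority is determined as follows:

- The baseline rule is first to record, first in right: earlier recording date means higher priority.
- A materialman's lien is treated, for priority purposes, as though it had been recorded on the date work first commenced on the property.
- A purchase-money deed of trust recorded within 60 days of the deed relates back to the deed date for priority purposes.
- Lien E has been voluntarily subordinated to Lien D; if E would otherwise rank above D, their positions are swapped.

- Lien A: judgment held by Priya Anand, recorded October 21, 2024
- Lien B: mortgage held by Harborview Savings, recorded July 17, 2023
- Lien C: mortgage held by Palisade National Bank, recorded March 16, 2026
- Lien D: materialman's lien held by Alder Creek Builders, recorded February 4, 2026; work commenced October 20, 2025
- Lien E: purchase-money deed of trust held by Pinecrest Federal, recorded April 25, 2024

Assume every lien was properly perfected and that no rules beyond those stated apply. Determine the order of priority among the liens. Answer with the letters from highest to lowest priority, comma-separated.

B, D, A, E, C

Adjusting effective dates: D is treated as recorded October 20, 2025, the work-commencement date; E missed the 60-day window (157 days after the deed), so its recording date stands.
By effective date, earliest first: B (July 17, 2023), E (April 25, 2024), A (October 21, 2024), D (October 20, 2025), C (March 16, 2026).
E is senior to D before the subordination, so the two trade places.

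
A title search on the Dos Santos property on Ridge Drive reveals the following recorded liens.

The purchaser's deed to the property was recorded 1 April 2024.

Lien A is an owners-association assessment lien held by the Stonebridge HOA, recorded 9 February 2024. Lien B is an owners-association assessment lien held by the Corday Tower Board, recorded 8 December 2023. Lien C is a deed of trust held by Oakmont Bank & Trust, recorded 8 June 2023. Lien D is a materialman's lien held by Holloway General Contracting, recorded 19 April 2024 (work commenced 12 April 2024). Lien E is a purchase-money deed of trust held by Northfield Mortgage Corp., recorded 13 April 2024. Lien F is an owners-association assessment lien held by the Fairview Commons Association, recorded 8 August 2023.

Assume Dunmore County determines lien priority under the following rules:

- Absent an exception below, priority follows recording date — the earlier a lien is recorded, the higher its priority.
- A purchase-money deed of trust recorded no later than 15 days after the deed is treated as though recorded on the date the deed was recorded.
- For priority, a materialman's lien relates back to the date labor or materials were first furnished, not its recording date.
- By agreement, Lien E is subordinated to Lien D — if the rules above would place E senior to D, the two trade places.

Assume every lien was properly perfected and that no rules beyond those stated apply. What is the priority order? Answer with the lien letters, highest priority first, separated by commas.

C, F, B, A, D, E

Effective dates after the stated exceptions: D's effective date is 12 April 2024, when work began; E's effective date is the deed date, 1 April 2024.
Sorted by effective date: C (8 June 2023), F (8 August 2023), B (8 December 2023), A (9 February 2024), E (1 April 2024), D (12 April 2024).
E would otherwise be senior to D, so under the subordination agreement E and D exchange positions.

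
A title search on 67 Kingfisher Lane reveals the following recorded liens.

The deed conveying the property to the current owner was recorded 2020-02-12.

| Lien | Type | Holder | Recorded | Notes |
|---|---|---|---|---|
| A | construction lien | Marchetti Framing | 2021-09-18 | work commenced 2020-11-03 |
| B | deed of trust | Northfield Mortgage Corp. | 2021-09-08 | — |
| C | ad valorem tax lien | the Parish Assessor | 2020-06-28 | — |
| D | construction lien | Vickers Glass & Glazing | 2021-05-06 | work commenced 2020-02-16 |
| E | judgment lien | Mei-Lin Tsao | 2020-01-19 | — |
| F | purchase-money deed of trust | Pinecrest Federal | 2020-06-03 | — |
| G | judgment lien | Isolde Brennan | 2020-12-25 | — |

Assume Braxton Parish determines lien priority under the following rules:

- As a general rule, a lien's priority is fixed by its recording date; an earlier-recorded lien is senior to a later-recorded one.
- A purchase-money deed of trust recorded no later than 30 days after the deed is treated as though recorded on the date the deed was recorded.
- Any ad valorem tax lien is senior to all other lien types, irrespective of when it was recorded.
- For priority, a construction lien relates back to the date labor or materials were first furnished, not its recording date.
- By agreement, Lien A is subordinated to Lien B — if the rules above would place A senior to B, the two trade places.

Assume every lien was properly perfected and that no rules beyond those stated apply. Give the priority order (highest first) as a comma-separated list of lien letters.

First, effective dates: A relates back to 2020-11-03 (work commenced); D relates back to 2020-02-16 (work commenced); F was recorded 112 days after the deed — beyond 30 days — so no relation-back applies.
C is an ad valorem tax lien and takes priority over every other lien.
Among the remaining liens, by effective date: E (2020-01-19), D (2020-02-16), F (2020-06-03), A (2020-11-03), G (2020-12-25), B (2021-09-08).
A is senior to B before the subordination, so the two trade places.

C, E, D, F, B, G, A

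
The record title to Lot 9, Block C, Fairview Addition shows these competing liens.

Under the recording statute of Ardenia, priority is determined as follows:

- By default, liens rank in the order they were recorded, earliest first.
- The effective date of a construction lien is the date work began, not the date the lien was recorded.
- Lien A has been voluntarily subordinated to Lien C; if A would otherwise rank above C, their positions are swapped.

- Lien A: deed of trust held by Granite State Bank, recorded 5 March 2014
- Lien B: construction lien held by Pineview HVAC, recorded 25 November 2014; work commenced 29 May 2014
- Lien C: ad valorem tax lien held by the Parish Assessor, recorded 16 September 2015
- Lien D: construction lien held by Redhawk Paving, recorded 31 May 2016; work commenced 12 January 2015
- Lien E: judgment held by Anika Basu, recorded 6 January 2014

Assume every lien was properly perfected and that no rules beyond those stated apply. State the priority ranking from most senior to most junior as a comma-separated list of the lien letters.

E, C, B, D, A

Adjusting effective dates: B's effective date is 29 May 2014, when work began; D relates back to 12 January 2015 (work commenced).
Ordering by effective date: E (6 January 2014), A (5 March 2014), B (29 May 2014), D (12 January 2015), C (16 September 2015).
A would otherwise be senior to C, so under the subordination agreement A and C exchange positions.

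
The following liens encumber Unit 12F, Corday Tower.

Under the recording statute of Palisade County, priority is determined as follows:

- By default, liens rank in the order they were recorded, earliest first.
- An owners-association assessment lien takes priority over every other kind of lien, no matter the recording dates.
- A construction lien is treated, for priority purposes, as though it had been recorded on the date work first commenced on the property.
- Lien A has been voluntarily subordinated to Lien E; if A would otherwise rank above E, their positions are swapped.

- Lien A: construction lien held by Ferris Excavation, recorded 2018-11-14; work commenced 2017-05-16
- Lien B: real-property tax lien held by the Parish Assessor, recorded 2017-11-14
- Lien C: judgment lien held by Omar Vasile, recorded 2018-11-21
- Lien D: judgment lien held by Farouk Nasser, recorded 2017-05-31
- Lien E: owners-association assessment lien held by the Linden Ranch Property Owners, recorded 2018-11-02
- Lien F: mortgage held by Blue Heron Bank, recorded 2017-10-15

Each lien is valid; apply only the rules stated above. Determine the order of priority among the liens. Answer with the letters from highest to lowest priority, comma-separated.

Effective dates: A's effective date is 2017-05-16, when work began.
E is an owners-association assessment lien, so it outranks all other liens regardless of date.
Among the remaining liens, by effective date: A (2017-05-16), D (2017-05-31), F (2017-10-15), B (2017-11-14), C (2018-11-21).
Since A is not senior to E, the subordination leaves the order unchanged.

E, A, D, F, B, C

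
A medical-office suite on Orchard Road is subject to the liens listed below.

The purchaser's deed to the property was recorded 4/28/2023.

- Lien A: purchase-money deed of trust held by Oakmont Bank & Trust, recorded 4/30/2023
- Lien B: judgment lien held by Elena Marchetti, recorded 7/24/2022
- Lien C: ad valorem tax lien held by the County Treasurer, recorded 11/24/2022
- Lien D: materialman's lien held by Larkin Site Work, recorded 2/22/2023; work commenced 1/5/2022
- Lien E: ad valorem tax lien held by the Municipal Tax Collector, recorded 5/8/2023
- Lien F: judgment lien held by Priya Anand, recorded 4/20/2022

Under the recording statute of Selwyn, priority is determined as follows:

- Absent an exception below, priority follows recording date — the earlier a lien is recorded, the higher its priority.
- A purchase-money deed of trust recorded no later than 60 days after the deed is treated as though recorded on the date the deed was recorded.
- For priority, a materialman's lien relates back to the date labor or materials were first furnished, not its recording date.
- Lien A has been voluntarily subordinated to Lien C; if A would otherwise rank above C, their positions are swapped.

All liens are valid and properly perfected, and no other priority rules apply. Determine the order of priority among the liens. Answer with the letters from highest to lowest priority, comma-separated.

First, effective dates: A was recorded within the 60-day window, so its effective date is the deed date 4/28/2023; D relates back to 1/5/2022 (work commenced).
By effective date: D (1/5/2022), F (4/20/2022), B (7/24/2022), C (11/24/2022), A (4/28/2023), E (5/8/2023).
A is already junior to C, so the subordination agreement changes nothing.

D, F, B, C, A, E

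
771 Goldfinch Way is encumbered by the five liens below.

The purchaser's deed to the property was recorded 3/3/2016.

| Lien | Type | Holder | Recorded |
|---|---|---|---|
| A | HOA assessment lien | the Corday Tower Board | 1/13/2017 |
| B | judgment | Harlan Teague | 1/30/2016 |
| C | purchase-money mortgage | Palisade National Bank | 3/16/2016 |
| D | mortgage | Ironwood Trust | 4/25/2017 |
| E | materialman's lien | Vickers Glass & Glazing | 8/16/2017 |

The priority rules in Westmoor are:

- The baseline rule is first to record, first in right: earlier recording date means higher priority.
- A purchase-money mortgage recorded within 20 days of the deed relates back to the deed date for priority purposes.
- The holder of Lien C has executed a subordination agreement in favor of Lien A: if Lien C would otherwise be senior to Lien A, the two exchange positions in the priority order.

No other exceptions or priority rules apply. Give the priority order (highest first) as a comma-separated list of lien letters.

First, effective dates: C was recorded within the 20-day window, so its effective date is the deed date 3/3/2016.
Ordering by effective date: B (1/30/2016), C (3/3/2016), A (1/13/2017), D (4/25/2017), E (8/16/2017).
C would otherwise be senior to A, so under the subordination agreement C and A exchange positions.

B, A, C, D, E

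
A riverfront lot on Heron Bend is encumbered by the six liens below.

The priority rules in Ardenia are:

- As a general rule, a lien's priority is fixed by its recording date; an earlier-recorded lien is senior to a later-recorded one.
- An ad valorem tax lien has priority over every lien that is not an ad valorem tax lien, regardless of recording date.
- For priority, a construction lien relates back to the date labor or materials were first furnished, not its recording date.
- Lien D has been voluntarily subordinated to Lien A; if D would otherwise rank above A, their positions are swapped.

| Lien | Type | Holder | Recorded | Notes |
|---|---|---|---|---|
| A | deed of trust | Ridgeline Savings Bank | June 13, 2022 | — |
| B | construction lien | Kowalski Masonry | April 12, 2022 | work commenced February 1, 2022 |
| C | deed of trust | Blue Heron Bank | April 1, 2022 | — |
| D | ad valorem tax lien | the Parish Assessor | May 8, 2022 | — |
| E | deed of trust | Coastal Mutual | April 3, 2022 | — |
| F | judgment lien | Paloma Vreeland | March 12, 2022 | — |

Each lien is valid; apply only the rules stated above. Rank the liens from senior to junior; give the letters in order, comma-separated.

Adjusting effective dates: B relates back to February 1, 2022 (work commenced).
D, as an ad valorem tax lien, has superpriority and ranks first.
Among the remaining liens, by effective date: B (February 1, 2022), F (March 12, 2022), C (April 1, 2022), E (April 3, 2022), A (June 13, 2022).
D is senior to A before the subordination, so the two trade places.

A, B, F, C, E, D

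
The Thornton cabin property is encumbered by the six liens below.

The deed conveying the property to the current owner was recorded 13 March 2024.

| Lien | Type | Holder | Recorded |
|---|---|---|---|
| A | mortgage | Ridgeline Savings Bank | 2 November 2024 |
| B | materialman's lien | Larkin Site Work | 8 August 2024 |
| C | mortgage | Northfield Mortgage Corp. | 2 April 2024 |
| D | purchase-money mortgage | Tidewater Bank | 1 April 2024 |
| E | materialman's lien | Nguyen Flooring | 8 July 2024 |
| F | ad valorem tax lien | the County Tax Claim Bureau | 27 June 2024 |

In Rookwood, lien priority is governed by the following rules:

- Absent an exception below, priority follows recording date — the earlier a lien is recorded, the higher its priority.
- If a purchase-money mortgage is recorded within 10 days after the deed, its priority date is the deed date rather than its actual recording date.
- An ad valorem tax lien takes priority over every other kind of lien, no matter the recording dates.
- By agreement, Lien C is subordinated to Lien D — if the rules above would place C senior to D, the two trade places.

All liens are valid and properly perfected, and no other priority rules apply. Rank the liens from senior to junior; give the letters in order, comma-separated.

First, effective dates: D missed the 10-day window (19 days after the deed), so its recording date stands.
As an ad valorem tax lien, F is senior to every other lien.
Remaining liens by effective date: D (1 April 2024), C (2 April 2024), E (8 July 2024), B (8 August 2024), A (2 November 2024).
C is already junior to D, so the subordination agreement changes nothing.

F, D, C, E, B, A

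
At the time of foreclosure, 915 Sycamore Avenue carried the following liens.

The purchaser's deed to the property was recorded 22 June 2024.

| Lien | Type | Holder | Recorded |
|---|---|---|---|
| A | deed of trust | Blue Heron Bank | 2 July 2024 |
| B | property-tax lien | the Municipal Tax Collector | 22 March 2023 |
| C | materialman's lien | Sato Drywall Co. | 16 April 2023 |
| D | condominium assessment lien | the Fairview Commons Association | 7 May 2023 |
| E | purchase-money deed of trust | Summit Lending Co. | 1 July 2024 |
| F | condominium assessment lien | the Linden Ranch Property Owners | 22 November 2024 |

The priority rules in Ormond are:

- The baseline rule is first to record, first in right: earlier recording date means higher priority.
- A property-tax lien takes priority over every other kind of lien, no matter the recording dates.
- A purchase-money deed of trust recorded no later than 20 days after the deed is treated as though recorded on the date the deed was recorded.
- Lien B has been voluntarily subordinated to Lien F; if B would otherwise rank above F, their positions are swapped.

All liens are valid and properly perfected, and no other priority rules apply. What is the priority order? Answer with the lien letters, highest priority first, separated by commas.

F, C, D, E, A, B

Effective dates after the stated exceptions: E was recorded within the 20-day window, so its effective date is the deed date 22 June 2024.
B, as a property-tax lien, has superpriority and ranks first.
Remaining liens by effective date: C (16 April 2023), D (7 May 2023), E (22 June 2024), A (2 July 2024), F (22 November 2024).
Because B would otherwise rank above F, the subordination swaps them.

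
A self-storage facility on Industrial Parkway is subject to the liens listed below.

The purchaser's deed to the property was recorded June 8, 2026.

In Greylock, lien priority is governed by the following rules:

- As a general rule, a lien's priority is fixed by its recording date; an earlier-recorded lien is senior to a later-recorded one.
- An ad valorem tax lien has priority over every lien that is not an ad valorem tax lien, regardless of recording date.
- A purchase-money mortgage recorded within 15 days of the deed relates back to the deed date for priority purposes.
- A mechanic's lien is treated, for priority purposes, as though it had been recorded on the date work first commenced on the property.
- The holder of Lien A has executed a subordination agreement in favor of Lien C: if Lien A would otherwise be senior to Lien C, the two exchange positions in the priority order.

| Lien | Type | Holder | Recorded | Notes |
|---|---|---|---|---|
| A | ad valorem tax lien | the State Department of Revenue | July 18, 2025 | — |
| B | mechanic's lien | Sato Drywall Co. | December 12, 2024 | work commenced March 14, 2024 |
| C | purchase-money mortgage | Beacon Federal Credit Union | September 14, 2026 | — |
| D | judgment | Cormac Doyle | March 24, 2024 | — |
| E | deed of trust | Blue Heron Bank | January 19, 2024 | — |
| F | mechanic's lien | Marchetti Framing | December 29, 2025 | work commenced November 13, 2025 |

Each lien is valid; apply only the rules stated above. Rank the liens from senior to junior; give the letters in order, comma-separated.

C, E, B, D, F, A

First, effective dates: B is treated as recorded March 14, 2024, the work-commencement date; C was recorded 98 days after the deed — beyond 15 days — so no relation-back applies; F is treated as recorded November 13, 2025, the work-commencement date.
A, as an ad valorem tax lien, has superpriority and ranks first.
Remaining liens by effective date: E (January 19, 2024), B (March 14, 2024), D (March 24, 2024), F (November 13, 2025), C (September 14, 2026).
A is senior to C before the subordination, so the two trade places.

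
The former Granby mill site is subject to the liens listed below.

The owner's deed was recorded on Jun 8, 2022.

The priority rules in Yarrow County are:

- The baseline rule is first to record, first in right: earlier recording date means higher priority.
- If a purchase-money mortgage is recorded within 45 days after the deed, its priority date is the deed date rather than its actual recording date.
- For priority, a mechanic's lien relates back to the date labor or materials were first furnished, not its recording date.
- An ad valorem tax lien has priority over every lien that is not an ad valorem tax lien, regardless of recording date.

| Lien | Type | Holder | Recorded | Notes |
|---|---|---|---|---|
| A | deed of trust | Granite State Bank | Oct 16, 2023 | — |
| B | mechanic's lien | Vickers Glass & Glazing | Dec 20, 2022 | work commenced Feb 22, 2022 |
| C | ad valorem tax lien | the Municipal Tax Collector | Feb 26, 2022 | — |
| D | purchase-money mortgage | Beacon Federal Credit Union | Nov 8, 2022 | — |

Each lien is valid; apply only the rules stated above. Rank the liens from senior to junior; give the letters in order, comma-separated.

C, B, D, A

Effective dates: B relates back to Feb 22, 2022 (work commenced); D was recorded 153 days after the deed — beyond 45 days — so no relation-back applies.
C is an ad valorem tax lien and takes priority over every other lien.
Remaining liens by effective date: B (Feb 22, 2022), D (Nov 8, 2022), A (Oct 16, 2023).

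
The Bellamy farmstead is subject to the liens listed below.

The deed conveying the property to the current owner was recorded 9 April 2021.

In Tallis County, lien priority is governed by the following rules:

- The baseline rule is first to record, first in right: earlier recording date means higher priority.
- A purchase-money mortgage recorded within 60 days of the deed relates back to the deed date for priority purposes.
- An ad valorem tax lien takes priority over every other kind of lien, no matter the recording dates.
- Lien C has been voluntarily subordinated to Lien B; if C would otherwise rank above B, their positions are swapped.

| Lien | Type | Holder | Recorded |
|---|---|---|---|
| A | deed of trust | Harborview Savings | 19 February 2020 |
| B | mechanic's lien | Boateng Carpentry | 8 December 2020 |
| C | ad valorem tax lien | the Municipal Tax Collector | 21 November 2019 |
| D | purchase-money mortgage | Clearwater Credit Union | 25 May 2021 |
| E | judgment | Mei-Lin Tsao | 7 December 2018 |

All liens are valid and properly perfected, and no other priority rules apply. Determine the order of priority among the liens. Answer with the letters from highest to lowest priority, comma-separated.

B, E, A, C, D

Adjusting effective dates: D was recorded within the 60-day window, so its effective date is the deed date 9 April 2021.
C, as an ad valorem tax lien, has superpriority and ranks first.
Ordering the rest by effective date: E (7 December 2018), A (19 February 2020), B (8 December 2020), D (9 April 2021).
The subordination applies — C was senior to B — so C and B swap.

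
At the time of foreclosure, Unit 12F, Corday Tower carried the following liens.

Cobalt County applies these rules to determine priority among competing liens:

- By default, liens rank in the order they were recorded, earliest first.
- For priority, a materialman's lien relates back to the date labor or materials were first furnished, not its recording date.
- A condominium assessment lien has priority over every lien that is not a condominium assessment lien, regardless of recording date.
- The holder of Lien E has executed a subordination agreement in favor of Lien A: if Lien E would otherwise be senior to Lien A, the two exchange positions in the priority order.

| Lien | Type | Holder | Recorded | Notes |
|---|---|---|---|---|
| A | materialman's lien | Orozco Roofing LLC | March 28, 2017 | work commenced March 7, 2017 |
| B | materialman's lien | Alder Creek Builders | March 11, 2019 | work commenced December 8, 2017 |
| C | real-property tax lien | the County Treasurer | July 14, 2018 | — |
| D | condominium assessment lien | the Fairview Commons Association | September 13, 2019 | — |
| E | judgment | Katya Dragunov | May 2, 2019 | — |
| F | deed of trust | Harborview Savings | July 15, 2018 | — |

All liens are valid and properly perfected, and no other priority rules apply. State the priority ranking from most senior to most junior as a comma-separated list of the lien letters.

Effective dates: A is treated as recorded March 7, 2017, the work-commencement date; B relates back to December 8, 2017 (work commenced).
D is a condominium assessment lien, so it outranks all other liens regardless of date.
Ordering the rest by effective date: A (March 7, 2017), B (December 8, 2017), C (July 14, 2018), F (July 15, 2018), E (May 2, 2019).
E is already junior to A, so the subordination agreement changes nothing.

D, A, B, C, F, E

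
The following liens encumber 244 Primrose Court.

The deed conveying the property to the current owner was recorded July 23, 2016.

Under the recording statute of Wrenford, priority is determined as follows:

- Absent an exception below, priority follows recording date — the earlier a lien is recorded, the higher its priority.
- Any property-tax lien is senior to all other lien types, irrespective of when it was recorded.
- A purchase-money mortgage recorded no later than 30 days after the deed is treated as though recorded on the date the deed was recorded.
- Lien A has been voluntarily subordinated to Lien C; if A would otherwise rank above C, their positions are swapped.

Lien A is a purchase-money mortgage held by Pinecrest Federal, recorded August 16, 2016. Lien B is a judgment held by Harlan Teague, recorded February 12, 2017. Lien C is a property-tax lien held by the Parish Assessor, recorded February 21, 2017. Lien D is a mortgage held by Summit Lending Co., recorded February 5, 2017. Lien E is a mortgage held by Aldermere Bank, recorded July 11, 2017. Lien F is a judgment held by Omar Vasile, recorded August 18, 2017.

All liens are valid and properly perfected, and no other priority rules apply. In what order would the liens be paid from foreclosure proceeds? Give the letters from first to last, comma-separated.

C, A, D, B, E, F

Adjusting effective dates: A's effective date is the deed date, July 23, 2016.
As a property-tax lien, C is senior to every other lien.
Ordering the rest by effective date: A (July 23, 2016), D (February 5, 2017), B (February 12, 2017), E (July 11, 2017), F (August 18, 2017).
A already ranks below C; the subordination has no effect.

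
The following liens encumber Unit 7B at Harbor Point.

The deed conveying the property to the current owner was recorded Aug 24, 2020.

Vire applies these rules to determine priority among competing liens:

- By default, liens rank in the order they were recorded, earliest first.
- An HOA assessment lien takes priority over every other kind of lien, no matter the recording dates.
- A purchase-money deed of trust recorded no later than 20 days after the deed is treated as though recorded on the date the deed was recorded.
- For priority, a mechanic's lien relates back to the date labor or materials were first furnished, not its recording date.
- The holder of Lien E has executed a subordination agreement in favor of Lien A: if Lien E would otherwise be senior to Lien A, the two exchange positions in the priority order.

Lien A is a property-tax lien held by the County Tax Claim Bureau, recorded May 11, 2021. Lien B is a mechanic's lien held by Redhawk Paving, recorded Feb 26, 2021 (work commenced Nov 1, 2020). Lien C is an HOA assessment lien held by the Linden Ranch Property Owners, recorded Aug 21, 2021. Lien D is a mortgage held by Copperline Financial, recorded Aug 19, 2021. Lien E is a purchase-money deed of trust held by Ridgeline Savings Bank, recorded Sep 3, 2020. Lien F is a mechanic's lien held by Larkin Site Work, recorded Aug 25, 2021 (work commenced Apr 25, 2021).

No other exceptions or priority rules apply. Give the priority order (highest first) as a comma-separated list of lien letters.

First, effective dates: B is treated as recorded Nov 1, 2020, the work-commencement date; E was recorded within the 20-day window, so its effective date is the deed date Aug 24, 2020; F is treated as recorded Apr 25, 2021, the work-commencement date.
As an HOA assessment lien, C is senior to every other lien.
Remaining liens by effective date: E (Aug 24, 2020), B (Nov 1, 2020), F (Apr 25, 2021), A (May 11, 2021), D (Aug 19, 2021).
E would otherwise be senior to A, so under the subordination agreement E and A exchange positions.

C, A, B, F, E, D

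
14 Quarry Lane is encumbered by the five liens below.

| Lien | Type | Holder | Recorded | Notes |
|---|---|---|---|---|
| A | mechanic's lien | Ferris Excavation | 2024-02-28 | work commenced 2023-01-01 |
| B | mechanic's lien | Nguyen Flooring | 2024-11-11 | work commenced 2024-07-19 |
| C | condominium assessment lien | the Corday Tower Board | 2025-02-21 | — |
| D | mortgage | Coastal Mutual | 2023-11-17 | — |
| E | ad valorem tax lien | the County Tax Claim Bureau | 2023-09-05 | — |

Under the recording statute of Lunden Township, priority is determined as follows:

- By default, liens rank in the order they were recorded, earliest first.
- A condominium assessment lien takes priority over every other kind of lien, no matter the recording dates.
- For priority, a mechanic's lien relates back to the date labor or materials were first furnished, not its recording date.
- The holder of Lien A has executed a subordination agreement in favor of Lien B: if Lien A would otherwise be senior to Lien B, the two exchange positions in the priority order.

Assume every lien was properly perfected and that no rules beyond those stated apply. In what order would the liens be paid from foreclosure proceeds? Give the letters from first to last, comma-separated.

Effective dates: A's effective date is 2023-01-01, when work began; B relates back to 2024-07-19 (work commenced).
As a condominium assessment lien, C is senior to every other lien.
Among the remaining liens, by effective date: A (2023-01-01), E (2023-09-05), D (2023-11-17), B (2024-07-19).
Because A would otherwise rank above B, the subordination swaps them.

C, B, E, D, A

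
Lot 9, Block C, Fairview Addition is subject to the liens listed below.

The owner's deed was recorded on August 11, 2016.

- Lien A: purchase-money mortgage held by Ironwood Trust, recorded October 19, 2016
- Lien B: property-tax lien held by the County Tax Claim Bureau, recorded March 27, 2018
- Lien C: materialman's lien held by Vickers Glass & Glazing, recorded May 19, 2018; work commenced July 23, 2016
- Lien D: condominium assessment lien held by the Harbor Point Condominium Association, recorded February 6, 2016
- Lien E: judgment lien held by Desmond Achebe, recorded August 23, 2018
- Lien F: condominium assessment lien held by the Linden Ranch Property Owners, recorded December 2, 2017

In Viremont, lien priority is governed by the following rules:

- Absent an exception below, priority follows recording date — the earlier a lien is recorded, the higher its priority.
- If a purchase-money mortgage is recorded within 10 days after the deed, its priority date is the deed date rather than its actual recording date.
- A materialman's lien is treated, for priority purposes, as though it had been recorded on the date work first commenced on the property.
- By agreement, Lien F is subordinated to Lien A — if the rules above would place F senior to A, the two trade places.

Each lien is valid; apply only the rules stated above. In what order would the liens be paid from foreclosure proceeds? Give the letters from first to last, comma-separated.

Effective dates after the stated exceptions: A was recorded 69 days after the deed — beyond 10 days — so no relation-back applies; C is treated as recorded July 23, 2016, the work-commencement date.
By effective date, earliest first: D (February 6, 2016), C (July 23, 2016), A (October 19, 2016), F (December 2, 2017), B (March 27, 2018), E (August 23, 2018).
F is already junior to A, so the subordination agreement changes nothing.

D, C, A, F, B, E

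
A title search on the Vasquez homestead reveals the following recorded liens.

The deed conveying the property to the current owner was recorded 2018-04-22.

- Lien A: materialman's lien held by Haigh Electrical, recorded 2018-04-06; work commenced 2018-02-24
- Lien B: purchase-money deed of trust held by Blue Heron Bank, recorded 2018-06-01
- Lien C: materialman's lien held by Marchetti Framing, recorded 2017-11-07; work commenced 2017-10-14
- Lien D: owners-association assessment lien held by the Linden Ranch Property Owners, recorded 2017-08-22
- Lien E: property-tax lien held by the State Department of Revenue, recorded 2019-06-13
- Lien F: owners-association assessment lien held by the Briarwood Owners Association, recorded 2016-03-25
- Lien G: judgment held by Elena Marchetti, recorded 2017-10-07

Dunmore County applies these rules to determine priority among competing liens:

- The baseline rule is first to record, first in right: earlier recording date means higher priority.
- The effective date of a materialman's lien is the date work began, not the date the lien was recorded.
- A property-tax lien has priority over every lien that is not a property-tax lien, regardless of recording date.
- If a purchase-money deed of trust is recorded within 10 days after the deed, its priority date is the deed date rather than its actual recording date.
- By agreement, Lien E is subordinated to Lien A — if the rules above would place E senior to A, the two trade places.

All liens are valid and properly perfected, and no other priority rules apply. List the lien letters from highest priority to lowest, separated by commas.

A, F, D, G, C, E, B

Effective dates: A is treated as recorded 2018-02-24, the work-commencement date; B was recorded 40 days after the deed, outside the 10-day window, so it keeps its recording date; C is treated as recorded 2017-10-14, the work-commencement date.
E is a property-tax lien, so it outranks all other liens regardless of date.
The other liens, earliest effective date first: F (2016-03-25), D (2017-08-22), G (2017-10-07), C (2017-10-14), A (2018-02-24), B (2018-06-01).
E would otherwise be senior to A, so under the subordination agreement E and A exchange positions.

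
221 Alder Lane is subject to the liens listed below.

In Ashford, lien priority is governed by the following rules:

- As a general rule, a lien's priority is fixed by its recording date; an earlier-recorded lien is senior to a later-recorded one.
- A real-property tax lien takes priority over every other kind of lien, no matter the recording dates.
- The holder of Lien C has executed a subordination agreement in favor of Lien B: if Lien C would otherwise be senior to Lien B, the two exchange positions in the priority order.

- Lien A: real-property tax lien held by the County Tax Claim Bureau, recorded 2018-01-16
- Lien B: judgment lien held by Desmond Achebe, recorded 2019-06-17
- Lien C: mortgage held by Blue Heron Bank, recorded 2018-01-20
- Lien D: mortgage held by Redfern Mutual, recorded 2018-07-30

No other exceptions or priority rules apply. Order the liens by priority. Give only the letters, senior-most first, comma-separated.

A is a real-property tax lien and takes priority over every other lien.
Among the remaining liens, by effective date: C (2018-01-20), D (2018-07-30), B (2019-06-17).
Because C would otherwise rank above B, the subordination swaps them.

A, B, D, C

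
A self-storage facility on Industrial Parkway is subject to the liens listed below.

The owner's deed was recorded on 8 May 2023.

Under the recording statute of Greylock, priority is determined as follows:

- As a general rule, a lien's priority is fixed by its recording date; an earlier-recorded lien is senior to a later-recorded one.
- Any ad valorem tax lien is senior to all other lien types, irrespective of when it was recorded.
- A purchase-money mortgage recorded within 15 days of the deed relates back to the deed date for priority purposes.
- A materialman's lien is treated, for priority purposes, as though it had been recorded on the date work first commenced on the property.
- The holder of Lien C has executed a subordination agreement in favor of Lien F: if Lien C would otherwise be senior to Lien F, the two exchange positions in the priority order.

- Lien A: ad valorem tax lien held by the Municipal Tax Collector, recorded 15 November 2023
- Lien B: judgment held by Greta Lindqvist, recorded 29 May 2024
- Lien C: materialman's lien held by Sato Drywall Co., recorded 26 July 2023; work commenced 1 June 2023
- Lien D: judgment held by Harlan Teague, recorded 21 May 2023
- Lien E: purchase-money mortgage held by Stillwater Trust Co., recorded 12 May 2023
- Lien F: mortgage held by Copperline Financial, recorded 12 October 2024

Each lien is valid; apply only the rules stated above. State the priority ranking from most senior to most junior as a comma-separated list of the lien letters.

Adjusting effective dates: C is treated as recorded 1 June 2023, the work-commencement date; E was recorded within the 15-day window, so its effective date is the deed date 8 May 2023.
A is an ad valorem tax lien, so it outranks all other liens regardless of date.
Ordering the rest by effective date: E (8 May 2023), D (21 May 2023), C (1 June 2023), B (29 May 2024), F (12 October 2024).
Because C would otherwise rank above F, the subordination swaps them.

A, E, D, F, B, C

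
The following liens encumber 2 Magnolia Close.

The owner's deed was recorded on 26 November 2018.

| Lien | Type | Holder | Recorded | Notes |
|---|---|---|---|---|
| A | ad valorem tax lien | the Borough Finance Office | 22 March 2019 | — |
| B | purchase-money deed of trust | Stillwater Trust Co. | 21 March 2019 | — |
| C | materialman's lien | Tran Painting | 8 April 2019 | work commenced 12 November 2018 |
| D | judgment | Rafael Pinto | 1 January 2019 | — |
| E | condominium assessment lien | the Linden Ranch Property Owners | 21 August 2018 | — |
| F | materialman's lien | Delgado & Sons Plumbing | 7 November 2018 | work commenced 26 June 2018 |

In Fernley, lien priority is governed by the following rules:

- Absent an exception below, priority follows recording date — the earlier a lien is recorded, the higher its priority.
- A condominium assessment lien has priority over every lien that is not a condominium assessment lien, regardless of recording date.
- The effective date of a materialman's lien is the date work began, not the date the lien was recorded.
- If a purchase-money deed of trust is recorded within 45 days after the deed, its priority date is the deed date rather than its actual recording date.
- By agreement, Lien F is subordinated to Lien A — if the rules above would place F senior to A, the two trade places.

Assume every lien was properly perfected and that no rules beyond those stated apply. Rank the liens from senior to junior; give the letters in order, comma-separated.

E, A, C, D, B, F

Effective dates: B missed the 45-day window (115 days after the deed), so its recording date stands; C relates back to 12 November 2018 (work commenced); F relates back to 26 June 2018 (work commenced).
E is a condominium assessment lien, so it outranks all other liens regardless of date.
Among the remaining liens, by effective date: F (26 June 2018), C (12 November 2018), D (1 January 2019), B (21 March 2019), A (22 March 2019).
Because F would otherwise rank above A, the subordination swaps them.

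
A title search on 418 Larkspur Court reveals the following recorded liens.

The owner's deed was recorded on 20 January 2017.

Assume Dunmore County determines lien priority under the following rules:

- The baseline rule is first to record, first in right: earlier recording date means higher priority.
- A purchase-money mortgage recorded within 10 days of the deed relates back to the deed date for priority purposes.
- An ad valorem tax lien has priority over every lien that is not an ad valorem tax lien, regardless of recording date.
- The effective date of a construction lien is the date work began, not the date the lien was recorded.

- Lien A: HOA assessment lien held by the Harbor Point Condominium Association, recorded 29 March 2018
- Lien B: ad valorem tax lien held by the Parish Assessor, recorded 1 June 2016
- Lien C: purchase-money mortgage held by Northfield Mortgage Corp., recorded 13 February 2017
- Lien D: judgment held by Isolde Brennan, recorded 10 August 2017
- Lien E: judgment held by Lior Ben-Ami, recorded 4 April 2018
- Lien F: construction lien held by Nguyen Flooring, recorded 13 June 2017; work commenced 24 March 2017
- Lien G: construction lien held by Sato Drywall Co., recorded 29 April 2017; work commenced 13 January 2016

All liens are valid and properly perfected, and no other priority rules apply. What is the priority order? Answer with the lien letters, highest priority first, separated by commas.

First, effective dates: C was recorded 24 days after the deed — beyond 10 days — so no relation-back applies; F's effective date is 24 March 2017, when work began; G relates back to 13 January 2016 (work commenced).
As an ad valorem tax lien, B is senior to every other lien.
The other liens, earliest effective date first: G (13 January 2016), C (13 February 2017), F (24 March 2017), D (10 August 2017), A (29 March 2018), E (4 April 2018).

B, G, C, F, D, A, E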